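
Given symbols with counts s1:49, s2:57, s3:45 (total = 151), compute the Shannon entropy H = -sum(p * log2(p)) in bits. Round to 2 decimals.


Computing entropy H = -sum(p_i * log2(p_i)):
  s1: p = 49/151 = 0.3245, -p*log2(p) = 0.5269
  s2: p = 57/151 = 0.3775, -p*log2(p) = 0.5306
  s3: p = 45/151 = 0.2980, -p*log2(p) = 0.5205
H = sum of terms = 1.5780
Rounded to 2 decimals: 1.58

1.58


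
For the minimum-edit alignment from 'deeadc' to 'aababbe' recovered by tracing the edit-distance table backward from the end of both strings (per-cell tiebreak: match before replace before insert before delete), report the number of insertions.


Edit distance = 6. Backtracking from cell (6, 7) with preference match > replace > insert > delete,
then listing the resulting alignment 'deeadc' -> 'aababbe' left to right:
  Step 1: replace d->a
  Step 2: replace e->a
  Step 3: replace e->b
  Step 4: keep 'a'
  Step 5: insert 'b' [insertion #1]
  Step 6: replace d->b
  Step 7: replace c->e
Total insertions: 1

1


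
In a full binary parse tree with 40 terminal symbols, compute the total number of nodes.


Leaf nodes (terminals): 40
Internal nodes = n - 1 = 40 - 1 = 39
Total = leaves + internal = 40 + 39 = 79

79


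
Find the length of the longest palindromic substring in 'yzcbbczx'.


Scanning 'yzcbbczx' for palindromic substrings.
Substring at positions 1-6: 'zcbbcz'.
Check: reverse('zcbbcz') = 'zcbbcz' -> palindrome confirmed.
Neighbouring characters ('y' / 'x') break symmetry, so it cannot extend further.
No longer palindromic substring exists; longest length = 6

6


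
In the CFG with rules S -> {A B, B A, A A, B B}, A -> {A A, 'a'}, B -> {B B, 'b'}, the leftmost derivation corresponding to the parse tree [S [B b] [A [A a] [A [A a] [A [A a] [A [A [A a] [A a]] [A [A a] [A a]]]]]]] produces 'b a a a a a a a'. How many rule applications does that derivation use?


Every bracketed nonterminal node [X ...] in the tree is produced by exactly one rule application.
Reading the tree off as a leftmost derivation:
  Step 1: S  =>  B A   (applied S -> B A)
  Step 2: B A  =>  b A   (applied B -> b)
  Step 3: b A  =>  b A A   (applied A -> A A)
  Step 4: b A A  =>  b a A   (applied A -> a)
  Step 5: b a A  =>  b a A A   (applied A -> A A)
  Step 6: b a A A  =>  b a a A   (applied A -> a)
  Step 7: b a a A  =>  b a a A A   (applied A -> A A)
  Step 8: b a a A A  =>  b a a a A   (applied A -> a)
  Step 9: b a a a A  =>  b a a a A A   (applied A -> A A)
  Step 10: b a a a A A  =>  b a a a A A A   (applied A -> A A)
  Step 11: b a a a A A A  =>  b a a a a A A   (applied A -> a)
  Step 12: b a a a a A A  =>  b a a a a a A   (applied A -> a)
  Step 13: b a a a a a A  =>  b a a a a a A A   (applied A -> A A)
  Step 14: b a a a a a A A  =>  b a a a a a a A   (applied A -> a)
  Step 15: b a a a a a a A  =>  b a a a a a a a   (applied A -> a)
Final yield: b a a a a a a a
Total rewrite steps: 15

15


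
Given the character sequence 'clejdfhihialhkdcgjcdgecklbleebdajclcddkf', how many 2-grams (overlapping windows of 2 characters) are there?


String 'clejdfhihialhkdcgjcdgecklbleebdajclcddkf' has length L = 40.
Number of overlapping n-grams = L - n + 1
Substituting: 40 - 2 + 1 = 39

39


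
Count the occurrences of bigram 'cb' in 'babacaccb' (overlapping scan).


Scanning 'babacaccb' for bigram 'cb':
  Position 0: 'ba' -> no
  Position 1: 'ab' -> no
  Position 2: 'ba' -> no
  Position 3: 'ac' -> no
  Position 4: 'ca' -> no
  Position 5: 'ac' -> no
  Position 6: 'cc' -> no
  Position 7: 'cb' -> MATCH
Total matches: 1

1


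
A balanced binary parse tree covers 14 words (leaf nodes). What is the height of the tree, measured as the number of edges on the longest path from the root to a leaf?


In a balanced binary tree with n leaves the deepest leaf is ceil(log2(n)) edges below the root.
log2(14) = 3.8074
ceil(3.8074) = 4
height (edges) = 4

4


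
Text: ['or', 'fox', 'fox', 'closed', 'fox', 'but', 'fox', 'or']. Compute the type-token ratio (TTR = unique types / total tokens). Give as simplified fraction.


Tokens: 8
Unique types: ('but', 'closed', 'fox', 'or') = 4
TTR = 4/8
Simplify: divide both by 4 -> 1/2
TTR = 1/2

1/2


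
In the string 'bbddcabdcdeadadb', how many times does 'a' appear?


Scanning 'bbddcabdcdeadadb' for 'a':
  Position 5: 'a' -> MATCH (count: 1)
  Position 11: 'a' -> MATCH (count: 2)
  Position 13: 'a' -> MATCH (count: 3)
Total occurrences of 'a': 3

3


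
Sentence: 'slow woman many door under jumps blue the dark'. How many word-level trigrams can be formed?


Word trigrams from [9] words:
  Trigram 1: (slow woman many)
  Trigram 2: (woman many door)
  Trigram 3: (many door under)
  Trigram 4: (door under jumps)
  Trigram 5: (under jumps blue)
  Trigram 6: (jumps blue the)
  Trigram 7: (blue the dark)
Total word trigrams: 9 - 2 = 7

7


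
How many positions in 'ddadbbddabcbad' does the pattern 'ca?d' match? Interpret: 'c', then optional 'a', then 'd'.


Pattern: ca?d means 'c', then optional 'a', then 'd'.
Scanning 'ddadbbddabcbad' position-by-position:
  Pos 0: window 'dda' -> no
  Pos 1: window 'dad' -> no
  Pos 2: window 'adb' -> no
  Pos 3: window 'dbb' -> no
  Pos 4: window 'bbd' -> no
  Pos 5: window 'bdd' -> no
  Pos 6: window 'dda' -> no
  Pos 7: window 'dab' -> no
  Pos 8: window 'abc' -> no
  Pos 9: window 'bcb' -> no
  Pos 10: window 'cba' -> no
  Pos 11: window 'bad' -> no
  Pos 12: window 'ad' -> no
  Pos 13: window 'd' -> no
Total matches: 0

0


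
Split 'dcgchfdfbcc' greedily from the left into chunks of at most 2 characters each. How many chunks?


'dcgchfdfbcc' has 11 characters.
Chunking with max size 2:
  Chunk 1: 'dc' (positions 0-1)
  Chunk 2: 'gc' (positions 2-3)
  Chunk 3: 'hf' (positions 4-5)
  Chunk 4: 'df' (positions 6-7)
  Chunk 5: 'bc' (positions 8-9)
  Chunk 6: 'c' (positions 10-10)
Total chunks: ceil(11 / 2) = 6

6


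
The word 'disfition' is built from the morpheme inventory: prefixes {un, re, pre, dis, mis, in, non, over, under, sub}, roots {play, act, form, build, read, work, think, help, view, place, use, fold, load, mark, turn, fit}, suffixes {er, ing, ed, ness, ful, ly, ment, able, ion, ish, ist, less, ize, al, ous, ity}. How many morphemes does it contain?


Segmenting 'disfition' against the inventory:
  'dis' -> prefix (morpheme 1)
  'fit' -> root (morpheme 2)
  'ion' -> suffix (morpheme 3)
Total morphemes: 3

3


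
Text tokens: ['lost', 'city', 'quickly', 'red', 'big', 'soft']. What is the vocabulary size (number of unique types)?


Listing all tokens and tracking unique types:
  Token 1: 'lost' -> NEW (unique so far: 1)
  Token 2: 'city' -> NEW (unique so far: 2)
  Token 3: 'quickly' -> NEW (unique so far: 3)
  Token 4: 'red' -> NEW (unique so far: 4)
  Token 5: 'big' -> NEW (unique so far: 5)
  Token 6: 'soft' -> NEW (unique so far: 6)
Unique types: ('big', 'city', 'lost', 'quickly', 'red', 'soft')
Vocabulary size: 6

6


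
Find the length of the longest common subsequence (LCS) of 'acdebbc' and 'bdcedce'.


DP table for LCS of 'acdebbc' and 'bdcedce':
       b  d  c  e  d  c  e
    0  0  0  0  0  0  0  0
  a 0  0  0  0  0  0  0  0
  c 0  0  0  1  1  1  1  1
  d 0  0  1  1  1  2  2  2
  e 0  0  1  1  2  2  2  3
  b 0  1  1  1  2  2  2  3
  b 0  1  1  1  2  2  2  3
  c 0  1  1  2  2  2  3  3
LCS: 'cde'
LCS length = 3

3


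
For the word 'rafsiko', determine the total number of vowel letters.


Scanning each character of 'rafsiko':
  Position 1: 'r' -> consonant (running count: 0)
  Position 2: 'a' -> vowel (running count: 1)
  Position 3: 'f' -> consonant (running count: 1)
  Position 4: 's' -> consonant (running count: 1)
  Position 5: 'i' -> vowel (running count: 2)
  Position 6: 'k' -> consonant (running count: 2)
  Position 7: 'o' -> vowel (running count: 3)
Total vowels: 3

3


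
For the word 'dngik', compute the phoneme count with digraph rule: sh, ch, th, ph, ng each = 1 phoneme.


Parsing 'dngik' greedily, digraphs first:
  'd' -> consonant phoneme (phonemes so far: 1)
  'ng' -> digraph (1 consonant phoneme) (phonemes so far: 2)
  'i' -> vowel phoneme (phonemes so far: 3)
  'k' -> consonant phoneme (phonemes so far: 4)
Total phonemes: 4

4


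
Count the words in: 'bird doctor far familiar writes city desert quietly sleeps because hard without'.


Counting words by splitting on spaces:
  Word 1: 'bird'
  Word 2: 'doctor'
  Word 3: 'far'
  Word 4: 'familiar'
  Word 5: 'writes'
  Word 6: 'city'
  Word 7: 'desert'
  Word 8: 'quietly'
  Word 9: 'sleeps'
  Word 10: 'because'
  Word 11: 'hard'
  Word 12: 'without'
Total words: 12

12


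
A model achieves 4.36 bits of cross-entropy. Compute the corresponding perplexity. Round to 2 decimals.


Perplexity formula: PP = 2^H
H = 4.36
PP = 2^4.36
Decompose: 2^4.36 = 2^4 * 2^0.36
2^4 = 16, 2^0.36 ~ 1.2834259
PP ~ 16 * 1.2834259 = 20.5348144
Rounded to 2 decimals: 20.53

20.53


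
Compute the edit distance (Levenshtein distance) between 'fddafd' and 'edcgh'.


Building DP table for s1='fddafd' (len 6) and s2='edcgh' (len 5):
       e  d  c  g  h
    0  1  2  3  4  5
  f 1  1  2  3  4  5
  d 2  2  1  2  3  4
  d 3  3  2  2  3  4
  a 4  4  3  3  3  4
  f 5  5  4  4  4  4
  d 6  6  5  5  5  5
Edit distance = dp[6][5] = 5

5


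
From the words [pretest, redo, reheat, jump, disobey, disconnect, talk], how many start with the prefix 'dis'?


Checking each word for prefix 'dis':
  'pretest' -> no (count: 0)
  'redo' -> no (count: 0)
  'reheat' -> no (count: 0)
  'jump' -> no (count: 0)
  'disobey' -> YES, starts with 'dis' (count: 1)
  'disconnect' -> YES, starts with 'dis' (count: 2)
  'talk' -> no (count: 2)
Total with prefix 'dis': 2

2


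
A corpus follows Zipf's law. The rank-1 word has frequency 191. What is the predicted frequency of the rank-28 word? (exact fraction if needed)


Zipf's law: freq(rank) = f1 / rank
f1 = 191, rank = 28
freq = 191 / 28
GCD(191, 28) = 1
Simplified: 191/28

191/28


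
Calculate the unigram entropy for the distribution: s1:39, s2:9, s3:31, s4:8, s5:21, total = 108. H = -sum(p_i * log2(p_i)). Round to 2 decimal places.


Computing entropy H = -sum(p_i * log2(p_i)):
  s1: p = 39/108 = 0.3611, -p*log2(p) = 0.5306
  s2: p = 9/108 = 0.0833, -p*log2(p) = 0.2987
  s3: p = 31/108 = 0.2870, -p*log2(p) = 0.5169
  s4: p = 8/108 = 0.0741, -p*log2(p) = 0.2781
  s5: p = 21/108 = 0.1944, -p*log2(p) = 0.4594
H = sum of terms = 2.0837
Rounded to 2 decimals: 2.08

2.08


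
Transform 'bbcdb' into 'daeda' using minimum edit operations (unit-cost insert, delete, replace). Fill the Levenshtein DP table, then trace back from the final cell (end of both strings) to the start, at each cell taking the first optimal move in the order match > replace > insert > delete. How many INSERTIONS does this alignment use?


Edit distance = 4. Backtracking from cell (5, 5) with preference match > replace > insert > delete,
then listing the resulting alignment 'bbcdb' -> 'daeda' left to right:
  Step 1: replace b->d
  Step 2: replace b->a
  Step 3: replace c->e
  Step 4: keep 'd'
  Step 5: replace b->a
Total insertions: 0

0


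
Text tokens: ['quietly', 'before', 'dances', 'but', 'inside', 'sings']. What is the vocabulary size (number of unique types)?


Listing all tokens and tracking unique types:
  Token 1: 'quietly' -> NEW (unique so far: 1)
  Token 2: 'before' -> NEW (unique so far: 2)
  Token 3: 'dances' -> NEW (unique so far: 3)
  Token 4: 'but' -> NEW (unique so far: 4)
  Token 5: 'inside' -> NEW (unique so far: 5)
  Token 6: 'sings' -> NEW (unique so far: 6)
Unique types: ('before', 'but', 'dances', 'inside', 'quietly', 'sings')
Vocabulary size: 6

6


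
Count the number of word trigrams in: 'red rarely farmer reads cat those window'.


Word trigrams from [7] words:
  Trigram 1: (red rarely farmer)
  Trigram 2: (rarely farmer reads)
  Trigram 3: (farmer reads cat)
  Trigram 4: (reads cat those)
  Trigram 5: (cat those window)
Total word trigrams: 7 - 2 = 5

5


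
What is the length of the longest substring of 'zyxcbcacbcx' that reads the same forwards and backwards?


Scanning 'zyxcbcacbcx' for palindromic substrings.
Substring at positions 2-10: 'xcbcacbcx'.
Check: reverse('xcbcacbcx') = 'xcbcacbcx' -> palindrome confirmed.
Neighbouring characters ('y' / '-') break symmetry, so it cannot extend further.
No longer palindromic substring exists; longest length = 9

9


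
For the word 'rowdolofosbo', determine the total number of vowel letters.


Scanning each character of 'rowdolofosbo':
  Position 1: 'r' -> consonant (running count: 0)
  Position 2: 'o' -> vowel (running count: 1)
  Position 3: 'w' -> consonant (running count: 1)
  Position 4: 'd' -> consonant (running count: 1)
  Position 5: 'o' -> vowel (running count: 2)
  Position 6: 'l' -> consonant (running count: 2)
  Position 7: 'o' -> vowel (running count: 3)
  Position 8: 'f' -> consonant (running count: 3)
  Position 9: 'o' -> vowel (running count: 4)
  Position 10: 's' -> consonant (running count: 4)
  Position 11: 'b' -> consonant (running count: 4)
  Position 12: 'o' -> vowel (running count: 5)
Total vowels: 5

5


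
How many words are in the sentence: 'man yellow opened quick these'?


Counting words by splitting on spaces:
  Word 1: 'man'
  Word 2: 'yellow'
  Word 3: 'opened'
  Word 4: 'quick'
  Word 5: 'these'
Total words: 5

5


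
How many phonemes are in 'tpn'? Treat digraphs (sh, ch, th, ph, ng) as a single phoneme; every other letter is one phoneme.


Parsing 'tpn' greedily, digraphs first:
  't' -> consonant phoneme (phonemes so far: 1)
  'p' -> consonant phoneme (phonemes so far: 2)
  'n' -> consonant phoneme (phonemes so far: 3)
Total phonemes: 3

3


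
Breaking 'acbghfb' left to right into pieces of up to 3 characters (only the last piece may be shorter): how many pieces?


'acbghfb' has 7 characters.
Chunking with max size 3:
  Chunk 1: 'acb' (positions 0-2)
  Chunk 2: 'ghf' (positions 3-5)
  Chunk 3: 'b' (positions 6-6)
Total chunks: ceil(7 / 3) = 3

3


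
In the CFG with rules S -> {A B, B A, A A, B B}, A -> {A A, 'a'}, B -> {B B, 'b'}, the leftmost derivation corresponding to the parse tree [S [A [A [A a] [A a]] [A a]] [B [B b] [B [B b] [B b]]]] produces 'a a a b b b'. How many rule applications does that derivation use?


Every bracketed nonterminal node [X ...] in the tree is produced by exactly one rule application.
Reading the tree off as a leftmost derivation:
  Step 1: S  =>  A B   (applied S -> A B)
  Step 2: A B  =>  A A B   (applied A -> A A)
  Step 3: A A B  =>  A A A B   (applied A -> A A)
  Step 4: A A A B  =>  a A A B   (applied A -> a)
  Step 5: a A A B  =>  a a A B   (applied A -> a)
  Step 6: a a A B  =>  a a a B   (applied A -> a)
  Step 7: a a a B  =>  a a a B B   (applied B -> B B)
  Step 8: a a a B B  =>  a a a b B   (applied B -> b)
  Step 9: a a a b B  =>  a a a b B B   (applied B -> B B)
  Step 10: a a a b B B  =>  a a a b b B   (applied B -> b)
  Step 11: a a a b b B  =>  a a a b b b   (applied B -> b)
Final yield: a a a b b b
Total rewrite steps: 11

11


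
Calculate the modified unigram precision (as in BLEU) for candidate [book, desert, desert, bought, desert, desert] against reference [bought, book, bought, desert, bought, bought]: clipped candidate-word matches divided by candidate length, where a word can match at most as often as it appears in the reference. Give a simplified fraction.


Reference word counts: {'book': 1, 'bought': 4, 'desert': 1}
Checking each candidate word (with clipping):
  'book' -> in reference (ref count 1, used 1/1) -> match (matches: 1)
  'desert' -> in reference (ref count 1, used 1/1) -> match (matches: 2)
  'desert' -> ref count 1 already used up (1/1) -> clipped, no match (matches: 2)
  'bought' -> in reference (ref count 4, used 1/4) -> match (matches: 3)
  'desert' -> ref count 1 already used up (1/1) -> clipped, no match (matches: 3)
  'desert' -> ref count 1 already used up (1/1) -> clipped, no match (matches: 3)
Clipped matches: 3, Candidate length: 6
Precision = 3/6 = 1/2

1/2


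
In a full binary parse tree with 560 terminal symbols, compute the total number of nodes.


Leaf nodes (terminals): 560
Internal nodes = n - 1 = 560 - 1 = 559
Total = leaves + internal = 560 + 559 = 1119

1119


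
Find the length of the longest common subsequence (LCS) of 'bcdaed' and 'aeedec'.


DP table for LCS of 'bcdaed' and 'aeedec':
       a  e  e  d  e  c
    0  0  0  0  0  0  0
  b 0  0  0  0  0  0  0
  c 0  0  0  0  0  0  1
  d 0  0  0  0  1  1  1
  a 0  1  1  1  1  1  1
  e 0  1  2  2  2  2  2
  d 0  1  2  2  3  3  3
LCS: 'aed'
LCS length = 3

3


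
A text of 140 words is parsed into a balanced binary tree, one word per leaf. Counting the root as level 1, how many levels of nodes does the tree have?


In a balanced binary tree with n leaves the deepest leaf is ceil(log2(n)) edges below the root,
so counting node levels inclusive of root and leaves gives ceil(log2(n)) + 1 levels.
log2(140) = 7.1293
ceil(7.1293) = 8
levels = 8 + 1 = 9

9


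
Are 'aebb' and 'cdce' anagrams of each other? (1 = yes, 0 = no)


Sort characters of 'aebb': 'abbe'
Sort characters of 'cdce': 'ccde'
Sorted forms differ -> they are NOT anagrams
Result: 0

0


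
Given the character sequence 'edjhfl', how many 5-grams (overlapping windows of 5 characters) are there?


String 'edjhfl' has length L = 6.
Number of overlapping n-grams = L - n + 1
Substituting: 6 - 5 + 1 = 2

2


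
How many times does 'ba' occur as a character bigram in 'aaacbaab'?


Scanning 'aaacbaab' for bigram 'ba':
  Position 0: 'aa' -> no
  Position 1: 'aa' -> no
  Position 2: 'ac' -> no
  Position 3: 'cb' -> no
  Position 4: 'ba' -> MATCH
  Position 5: 'aa' -> no
  Position 6: 'ab' -> no
Total matches: 1

1


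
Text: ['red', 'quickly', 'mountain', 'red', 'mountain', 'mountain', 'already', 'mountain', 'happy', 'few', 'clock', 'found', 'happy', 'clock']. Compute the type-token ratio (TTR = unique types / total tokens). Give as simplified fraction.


Tokens: 14
Unique types: ('already', 'clock', 'few', 'found', 'happy', 'mountain', 'quickly', 'red') = 8
TTR = 8/14
Simplify: divide both by 2 -> 4/7
TTR = 4/7

4/7


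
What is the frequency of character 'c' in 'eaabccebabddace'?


Scanning 'eaabccebabddace' for 'c':
  Position 4: 'c' -> MATCH (count: 1)
  Position 5: 'c' -> MATCH (count: 2)
  Position 13: 'c' -> MATCH (count: 3)
Total occurrences of 'c': 3

3


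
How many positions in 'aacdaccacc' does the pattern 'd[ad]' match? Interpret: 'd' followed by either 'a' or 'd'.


Pattern: d[ad] means 'd' followed by either 'a' or 'd'.
Scanning 'aacdaccacc' position-by-position:
  Pos 0: window 'aa' -> no
  Pos 1: window 'ac' -> no
  Pos 2: window 'cd' -> no
  Pos 3: window 'da' -> MATCH
  Pos 4: window 'ac' -> no
  Pos 5: window 'cc' -> no
  Pos 6: window 'ca' -> no
  Pos 7: window 'ac' -> no
  Pos 8: window 'cc' -> no
  Pos 9: window 'c' -> no
Total matches: 1

1


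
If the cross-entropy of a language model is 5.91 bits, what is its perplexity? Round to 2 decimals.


Perplexity formula: PP = 2^H
H = 5.91
PP = 2^5.91
Decompose: 2^5.91 = 2^5 * 2^0.91
2^5 = 32, 2^0.91 ~ 1.8790455
PP ~ 32 * 1.8790455 = 60.1294560
Rounded to 2 decimals: 60.13

60.13


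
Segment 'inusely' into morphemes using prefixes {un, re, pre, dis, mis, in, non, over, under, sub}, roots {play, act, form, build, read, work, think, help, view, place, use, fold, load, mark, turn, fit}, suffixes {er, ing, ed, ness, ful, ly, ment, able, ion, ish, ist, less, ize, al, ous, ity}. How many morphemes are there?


Segmenting 'inusely' against the inventory:
  'in' -> prefix (morpheme 1)
  'use' -> root (morpheme 2)
  'ly' -> suffix (morpheme 3)
Total morphemes: 3

3


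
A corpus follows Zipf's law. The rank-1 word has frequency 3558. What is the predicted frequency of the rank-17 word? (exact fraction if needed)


Zipf's law: freq(rank) = f1 / rank
f1 = 3558, rank = 17
freq = 3558 / 17
GCD(3558, 17) = 1
Simplified: 3558/17

3558/17


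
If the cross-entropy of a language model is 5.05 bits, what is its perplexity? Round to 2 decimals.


Perplexity formula: PP = 2^H
H = 5.05
PP = 2^5.05
Decompose: 2^5.05 = 2^5 * 2^0.05
2^5 = 32, 2^0.05 ~ 1.0352649
PP ~ 32 * 1.0352649 = 33.1284768
Rounded to 2 decimals: 33.13

33.13


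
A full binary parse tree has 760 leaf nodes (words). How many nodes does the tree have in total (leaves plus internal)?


Leaf nodes (terminals): 760
Internal nodes = n - 1 = 760 - 1 = 759
Total = leaves + internal = 760 + 759 = 1519

1519


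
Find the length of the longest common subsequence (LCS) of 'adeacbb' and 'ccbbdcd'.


DP table for LCS of 'adeacbb' and 'ccbbdcd':
       c  c  b  b  d  c  d
    0  0  0  0  0  0  0  0
  a 0  0  0  0  0  0  0  0
  d 0  0  0  0  0  1  1  1
  e 0  0  0  0  0  1  1  1
  a 0  0  0  0  0  1  1  1
  c 0  1  1  1  1  1  2  2
  b 0  1  1  2  2  2  2  2
  b 0  1  1  2  3  3  3  3
LCS: 'cbb'
LCS length = 3

3


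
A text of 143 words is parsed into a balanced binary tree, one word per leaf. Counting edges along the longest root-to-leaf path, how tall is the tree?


In a balanced binary tree with n leaves the deepest leaf is ceil(log2(n)) edges below the root.
log2(143) = 7.1599
ceil(7.1599) = 8
height (edges) = 8

8


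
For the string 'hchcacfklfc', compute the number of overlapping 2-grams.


String 'hchcacfklfc' has length L = 11.
Number of overlapping n-grams = L - n + 1
Substituting: 11 - 2 + 1 = 10

10


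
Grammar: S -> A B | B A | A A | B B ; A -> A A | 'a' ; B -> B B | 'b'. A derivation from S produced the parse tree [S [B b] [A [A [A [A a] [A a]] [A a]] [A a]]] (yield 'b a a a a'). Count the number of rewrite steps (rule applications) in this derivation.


Every bracketed nonterminal node [X ...] in the tree is produced by exactly one rule application.
Reading the tree off as a leftmost derivation:
  Step 1: S  =>  B A   (applied S -> B A)
  Step 2: B A  =>  b A   (applied B -> b)
  Step 3: b A  =>  b A A   (applied A -> A A)
  Step 4: b A A  =>  b A A A   (applied A -> A A)
  Step 5: b A A A  =>  b A A A A   (applied A -> A A)
  Step 6: b A A A A  =>  b a A A A   (applied A -> a)
  Step 7: b a A A A  =>  b a a A A   (applied A -> a)
  Step 8: b a a A A  =>  b a a a A   (applied A -> a)
  Step 9: b a a a A  =>  b a a a a   (applied A -> a)
Final yield: b a a a a
Total rewrite steps: 9

9


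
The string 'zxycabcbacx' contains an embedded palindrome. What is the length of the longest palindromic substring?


Scanning 'zxycabcbacx' for palindromic substrings.
Substring at positions 3-9: 'cabcbac'.
Check: reverse('cabcbac') = 'cabcbac' -> palindrome confirmed.
Neighbouring characters ('y' / 'x') break symmetry, so it cannot extend further.
No longer palindromic substring exists; longest length = 7

7


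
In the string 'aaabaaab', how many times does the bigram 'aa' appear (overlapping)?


Scanning 'aaabaaab' for bigram 'aa':
  Position 0: 'aa' -> MATCH
  Position 1: 'aa' -> MATCH
  Position 2: 'ab' -> no
  Position 3: 'ba' -> no
  Position 4: 'aa' -> MATCH
  Position 5: 'aa' -> MATCH
  Position 6: 'ab' -> no
Total matches: 4

4


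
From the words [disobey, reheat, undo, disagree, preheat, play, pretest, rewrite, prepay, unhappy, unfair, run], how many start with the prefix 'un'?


Checking each word for prefix 'un':
  'disobey' -> no (count: 0)
  'reheat' -> no (count: 0)
  'undo' -> YES, starts with 'un' (count: 1)
  'disagree' -> no (count: 1)
  'preheat' -> no (count: 1)
  'play' -> no (count: 1)
  'pretest' -> no (count: 1)
  'rewrite' -> no (count: 1)
  'prepay' -> no (count: 1)
  'unhappy' -> YES, starts with 'un' (count: 2)
  'unfair' -> YES, starts with 'un' (count: 3)
  'run' -> no (count: 3)
Total with prefix 'un': 3

3


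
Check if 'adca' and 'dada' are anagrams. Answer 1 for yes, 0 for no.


Sort characters of 'adca': 'aacd'
Sort characters of 'dada': 'aadd'
Sorted forms differ -> they are NOT anagrams
Result: 0

0


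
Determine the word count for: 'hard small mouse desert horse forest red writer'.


Counting words by splitting on spaces:
  Word 1: 'hard'
  Word 2: 'small'
  Word 3: 'mouse'
  Word 4: 'desert'
  Word 5: 'horse'
  Word 6: 'forest'
  Word 7: 'red'
  Word 8: 'writer'
Total words: 8

8


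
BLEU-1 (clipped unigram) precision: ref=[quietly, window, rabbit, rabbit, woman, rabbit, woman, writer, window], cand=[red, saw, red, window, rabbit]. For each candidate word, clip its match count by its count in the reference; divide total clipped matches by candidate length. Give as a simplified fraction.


Reference word counts: {'quietly': 1, 'rabbit': 3, 'window': 2, 'woman': 2, 'writer': 1}
Checking each candidate word (with clipping):
  'red' -> not in reference -> no match (matches: 0)
  'saw' -> not in reference -> no match (matches: 0)
  'red' -> not in reference -> no match (matches: 0)
  'window' -> in reference (ref count 2, used 1/2) -> match (matches: 1)
  'rabbit' -> in reference (ref count 3, used 1/3) -> match (matches: 2)
Clipped matches: 2, Candidate length: 5
Precision = 2/5

2/5


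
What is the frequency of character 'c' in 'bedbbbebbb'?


Scanning 'bedbbbebbb' for 'c':
  No matches found.
Total occurrences of 'c': 0

0


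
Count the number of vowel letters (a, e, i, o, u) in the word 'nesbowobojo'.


Scanning each character of 'nesbowobojo':
  Position 1: 'n' -> consonant (running count: 0)
  Position 2: 'e' -> vowel (running count: 1)
  Position 3: 's' -> consonant (running count: 1)
  Position 4: 'b' -> consonant (running count: 1)
  Position 5: 'o' -> vowel (running count: 2)
  Position 6: 'w' -> consonant (running count: 2)
  Position 7: 'o' -> vowel (running count: 3)
  Position 8: 'b' -> consonant (running count: 3)
  Position 9: 'o' -> vowel (running count: 4)
  Position 10: 'j' -> consonant (running count: 4)
  Position 11: 'o' -> vowel (running count: 5)
Total vowels: 5

5


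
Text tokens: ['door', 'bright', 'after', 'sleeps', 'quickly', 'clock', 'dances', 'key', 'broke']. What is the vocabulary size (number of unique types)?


Listing all tokens and tracking unique types:
  Token 1: 'door' -> NEW (unique so far: 1)
  Token 2: 'bright' -> NEW (unique so far: 2)
  Token 3: 'after' -> NEW (unique so far: 3)
  Token 4: 'sleeps' -> NEW (unique so far: 4)
  Token 5: 'quickly' -> NEW (unique so far: 5)
  Token 6: 'clock' -> NEW (unique so far: 6)
  Token 7: 'dances' -> NEW (unique so far: 7)
  Token 8: 'key' -> NEW (unique so far: 8)
  Token 9: 'broke' -> NEW (unique so far: 9)
Unique types: ('after', 'bright', 'broke', 'clock', 'dances', 'door', 'key', 'quickly', 'sleeps')
Vocabulary size: 9

9


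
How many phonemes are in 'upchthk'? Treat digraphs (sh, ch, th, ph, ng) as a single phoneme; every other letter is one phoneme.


Parsing 'upchthk' greedily, digraphs first:
  'u' -> vowel phoneme (phonemes so far: 1)
  'p' -> consonant phoneme (phonemes so far: 2)
  'ch' -> digraph (1 consonant phoneme) (phonemes so far: 3)
  'th' -> digraph (1 consonant phoneme) (phonemes so far: 4)
  'k' -> consonant phoneme (phonemes so far: 5)
Total phonemes: 5

5


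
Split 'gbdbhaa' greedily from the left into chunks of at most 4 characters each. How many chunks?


'gbdbhaa' has 7 characters.
Chunking with max size 4:
  Chunk 1: 'gbdb' (positions 0-3)
  Chunk 2: 'haa' (positions 4-6)
Total chunks: ceil(7 / 4) = 2

2


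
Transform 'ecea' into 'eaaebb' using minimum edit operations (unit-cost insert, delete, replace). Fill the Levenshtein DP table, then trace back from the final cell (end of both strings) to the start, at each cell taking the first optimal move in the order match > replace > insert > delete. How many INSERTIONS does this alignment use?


Edit distance = 4. Backtracking from cell (4, 6) with preference match > replace > insert > delete,
then listing the resulting alignment 'ecea' -> 'eaaebb' left to right:
  Step 1: keep 'e'
  Step 2: insert 'a' [insertion #1]
  Step 3: replace c->a
  Step 4: keep 'e'
  Step 5: insert 'b' [insertion #2]
  Step 6: replace a->b
Total insertions: 2

2


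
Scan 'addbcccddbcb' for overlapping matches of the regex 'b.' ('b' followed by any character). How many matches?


Pattern: b. means 'b' followed by any character.
Scanning 'addbcccddbcb' position-by-position:
  Pos 0: window 'ad' -> no
  Pos 1: window 'dd' -> no
  Pos 2: window 'db' -> no
  Pos 3: window 'bc' -> MATCH
  Pos 4: window 'cc' -> no
  Pos 5: window 'cc' -> no
  Pos 6: window 'cd' -> no
  Pos 7: window 'dd' -> no
  Pos 8: window 'db' -> no
  Pos 9: window 'bc' -> MATCH
  Pos 10: window 'cb' -> no
  Pos 11: window 'b' -> no
Total matches: 2

2


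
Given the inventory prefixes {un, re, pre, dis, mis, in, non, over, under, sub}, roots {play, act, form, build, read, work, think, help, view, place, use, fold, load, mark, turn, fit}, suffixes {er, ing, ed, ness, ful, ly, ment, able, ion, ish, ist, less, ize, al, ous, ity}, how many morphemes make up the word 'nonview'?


Segmenting 'nonview' against the inventory:
  'non' -> prefix (morpheme 1)
  'view' -> root (morpheme 2)
Total morphemes: 2

2


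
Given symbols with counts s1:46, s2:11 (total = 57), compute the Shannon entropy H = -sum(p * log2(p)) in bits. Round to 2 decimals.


Computing entropy H = -sum(p_i * log2(p_i)):
  s1: p = 46/57 = 0.8070, -p*log2(p) = 0.2496
  s2: p = 11/57 = 0.1930, -p*log2(p) = 0.4580
H = sum of terms = 0.7076
Rounded to 2 decimals: 0.71

0.71


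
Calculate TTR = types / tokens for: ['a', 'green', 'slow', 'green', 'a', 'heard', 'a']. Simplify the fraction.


Tokens: 7
Unique types: ('a', 'green', 'heard', 'slow') = 4
TTR = 4/7
Already in lowest terms.

4/7


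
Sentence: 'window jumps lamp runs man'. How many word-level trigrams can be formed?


Word trigrams from [5] words:
  Trigram 1: (window jumps lamp)
  Trigram 2: (jumps lamp runs)
  Trigram 3: (lamp runs man)
Total word trigrams: 5 - 2 = 3

3


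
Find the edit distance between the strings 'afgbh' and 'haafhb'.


Building DP table for s1='afgbh' (len 5) and s2='haafhb' (len 6):
       h  a  a  f  h  b
    0  1  2  3  4  5  6
  a 1  1  1  2  3  4  5
  f 2  2  2  2  2  3  4
  g 3  3  3  3  3  3  4
  b 4  4  4  4  4  4  3
  h 5  4  5  5  5  4  4
Edit distance = dp[5][6] = 4

4


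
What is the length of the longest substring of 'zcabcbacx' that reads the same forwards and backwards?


Scanning 'zcabcbacx' for palindromic substrings.
Substring at positions 1-7: 'cabcbac'.
Check: reverse('cabcbac') = 'cabcbac' -> palindrome confirmed.
Neighbouring characters ('z' / 'x') break symmetry, so it cannot extend further.
No longer palindromic substring exists; longest length = 7

7


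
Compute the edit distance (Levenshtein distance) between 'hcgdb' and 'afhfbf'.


Building DP table for s1='hcgdb' (len 5) and s2='afhfbf' (len 6):
       a  f  h  f  b  f
    0  1  2  3  4  5  6
  h 1  1  2  2  3  4  5
  c 2  2  2  3  3  4  5
  g 3  3  3  3  4  4  5
  d 4  4  4  4  4  5  5
  b 5  5  5  5  5  4  5
Edit distance = dp[5][6] = 5

5


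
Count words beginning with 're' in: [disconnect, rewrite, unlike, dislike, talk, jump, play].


Checking each word for prefix 're':
  'disconnect' -> no (count: 0)
  'rewrite' -> YES, starts with 're' (count: 1)
  'unlike' -> no (count: 1)
  'dislike' -> no (count: 1)
  'talk' -> no (count: 1)
  'jump' -> no (count: 1)
  'play' -> no (count: 1)
Total with prefix 're': 1

1


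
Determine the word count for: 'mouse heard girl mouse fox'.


Counting words by splitting on spaces:
  Word 1: 'mouse'
  Word 2: 'heard'
  Word 3: 'girl'
  Word 4: 'mouse'
  Word 5: 'fox'
Total words: 5

5


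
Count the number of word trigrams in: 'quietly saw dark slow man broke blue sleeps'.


Word trigrams from [8] words:
  Trigram 1: (quietly saw dark)
  Trigram 2: (saw dark slow)
  Trigram 3: (dark slow man)
  Trigram 4: (slow man broke)
  Trigram 5: (man broke blue)
  Trigram 6: (broke blue sleeps)
Total word trigrams: 8 - 2 = 6

6


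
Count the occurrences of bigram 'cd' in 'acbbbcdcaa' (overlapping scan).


Scanning 'acbbbcdcaa' for bigram 'cd':
  Position 0: 'ac' -> no
  Position 1: 'cb' -> no
  Position 2: 'bb' -> no
  Position 3: 'bb' -> no
  Position 4: 'bc' -> no
  Position 5: 'cd' -> MATCH
  Position 6: 'dc' -> no
  Position 7: 'ca' -> no
  Position 8: 'aa' -> no
Total matches: 1

1


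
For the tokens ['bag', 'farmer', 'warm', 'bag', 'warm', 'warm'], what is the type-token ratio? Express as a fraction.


Tokens: 6
Unique types: ('bag', 'farmer', 'warm') = 3
TTR = 3/6
Simplify: divide both by 3 -> 1/2
TTR = 1/2

1/2


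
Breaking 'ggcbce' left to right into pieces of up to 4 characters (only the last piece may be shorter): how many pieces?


'ggcbce' has 6 characters.
Chunking with max size 4:
  Chunk 1: 'ggcb' (positions 0-3)
  Chunk 2: 'ce' (positions 4-5)
Total chunks: ceil(6 / 4) = 2

2


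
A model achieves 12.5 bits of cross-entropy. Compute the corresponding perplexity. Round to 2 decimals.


Perplexity formula: PP = 2^H
H = 12.5
PP = 2^12.5
Decompose: 2^12.5 = 2^12 * 2^0.5 = 2^12 * sqrt(2)
2^12 = 4096, sqrt(2) ~ 1.4142136
PP ~ 4096 * 1.4142136 = 5792.6189056
Rounded to 2 decimals: 5792.62

5792.62


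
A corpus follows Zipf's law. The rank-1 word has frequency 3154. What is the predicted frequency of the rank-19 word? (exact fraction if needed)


Zipf's law: freq(rank) = f1 / rank
f1 = 3154, rank = 19
freq = 3154 / 19
= 166

166


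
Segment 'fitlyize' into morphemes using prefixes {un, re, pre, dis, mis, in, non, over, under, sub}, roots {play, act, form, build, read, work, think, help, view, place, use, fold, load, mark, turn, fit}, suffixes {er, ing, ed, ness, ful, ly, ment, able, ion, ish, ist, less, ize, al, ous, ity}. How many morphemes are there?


Segmenting 'fitlyize' against the inventory:
  'fit' -> root (morpheme 1)
  'ly' -> suffix (morpheme 2)
  'ize' -> suffix (morpheme 3)
Total morphemes: 3

3


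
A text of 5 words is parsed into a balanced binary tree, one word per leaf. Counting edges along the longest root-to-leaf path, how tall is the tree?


In a balanced binary tree with n leaves the deepest leaf is ceil(log2(n)) edges below the root.
log2(5) = 2.3219
ceil(2.3219) = 3
height (edges) = 3

3


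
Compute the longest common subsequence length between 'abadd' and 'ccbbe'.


DP table for LCS of 'abadd' and 'ccbbe':
       c  c  b  b  e
    0  0  0  0  0  0
  a 0  0  0  0  0  0
  b 0  0  0  1  1  1
  a 0  0  0  1  1  1
  d 0  0  0  1  1  1
  d 0  0  0  1  1  1
LCS: 'b'
LCS length = 1

1


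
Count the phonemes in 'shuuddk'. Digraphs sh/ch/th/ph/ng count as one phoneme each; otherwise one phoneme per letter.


Parsing 'shuuddk' greedily, digraphs first:
  'sh' -> digraph (1 consonant phoneme) (phonemes so far: 1)
  'u' -> vowel phoneme (phonemes so far: 2)
  'u' -> vowel phoneme (phonemes so far: 3)
  'd' -> consonant phoneme (phonemes so far: 4)
  'd' -> consonant phoneme (phonemes so far: 5)
  'k' -> consonant phoneme (phonemes so far: 6)
Total phonemes: 6

6


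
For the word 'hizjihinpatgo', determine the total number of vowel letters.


Scanning each character of 'hizjihinpatgo':
  Position 1: 'h' -> consonant (running count: 0)
  Position 2: 'i' -> vowel (running count: 1)
  Position 3: 'z' -> consonant (running count: 1)
  Position 4: 'j' -> consonant (running count: 1)
  Position 5: 'i' -> vowel (running count: 2)
  Position 6: 'h' -> consonant (running count: 2)
  Position 7: 'i' -> vowel (running count: 3)
  Position 8: 'n' -> consonant (running count: 3)
  Position 9: 'p' -> consonant (running count: 3)
  Position 10: 'a' -> vowel (running count: 4)
  Position 11: 't' -> consonant (running count: 4)
  Position 12: 'g' -> consonant (running count: 4)
  Position 13: 'o' -> vowel (running count: 5)
Total vowels: 5

5


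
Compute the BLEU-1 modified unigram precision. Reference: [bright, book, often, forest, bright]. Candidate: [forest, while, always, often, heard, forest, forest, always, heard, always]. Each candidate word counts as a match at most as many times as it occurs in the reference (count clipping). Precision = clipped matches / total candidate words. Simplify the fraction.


Reference word counts: {'book': 1, 'bright': 2, 'forest': 1, 'often': 1}
Checking each candidate word (with clipping):
  'forest' -> in reference (ref count 1, used 1/1) -> match (matches: 1)
  'while' -> not in reference -> no match (matches: 1)
  'always' -> not in reference -> no match (matches: 1)
  'often' -> in reference (ref count 1, used 1/1) -> match (matches: 2)
  'heard' -> not in reference -> no match (matches: 2)
  'forest' -> ref count 1 already used up (1/1) -> clipped, no match (matches: 2)
  'forest' -> ref count 1 already used up (1/1) -> clipped, no match (matches: 2)
  'always' -> not in reference -> no match (matches: 2)
  'heard' -> not in reference -> no match (matches: 2)
  'always' -> not in reference -> no match (matches: 2)
Clipped matches: 2, Candidate length: 10
Precision = 2/10 = 1/5

1/5


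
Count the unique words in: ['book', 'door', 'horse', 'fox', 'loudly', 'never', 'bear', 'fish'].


Listing all tokens and tracking unique types:
  Token 1: 'book' -> NEW (unique so far: 1)
  Token 2: 'door' -> NEW (unique so far: 2)
  Token 3: 'horse' -> NEW (unique so far: 3)
  Token 4: 'fox' -> NEW (unique so far: 4)
  Token 5: 'loudly' -> NEW (unique so far: 5)
  Token 6: 'never' -> NEW (unique so far: 6)
  Token 7: 'bear' -> NEW (unique so far: 7)
  Token 8: 'fish' -> NEW (unique so far: 8)
Unique types: ('bear', 'book', 'door', 'fish', 'fox', 'horse', 'loudly', 'never')
Vocabulary size: 8

8


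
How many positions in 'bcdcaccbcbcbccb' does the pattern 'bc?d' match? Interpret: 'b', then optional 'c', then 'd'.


Pattern: bc?d means 'b', then optional 'c', then 'd'.
Scanning 'bcdcaccbcbcbccb' position-by-position:
  Pos 0: window 'bcd' -> MATCH
  Pos 1: window 'cdc' -> no
  Pos 2: window 'dca' -> no
  Pos 3: window 'cac' -> no
  Pos 4: window 'acc' -> no
  Pos 5: window 'ccb' -> no
  Pos 6: window 'cbc' -> no
  Pos 7: window 'bcb' -> no
  Pos 8: window 'cbc' -> no
  Pos 9: window 'bcb' -> no
  Pos 10: window 'cbc' -> no
  Pos 11: window 'bcc' -> no
  Pos 12: window 'ccb' -> no
  Pos 13: window 'cb' -> no
  Pos 14: window 'b' -> no
Total matches: 1

1


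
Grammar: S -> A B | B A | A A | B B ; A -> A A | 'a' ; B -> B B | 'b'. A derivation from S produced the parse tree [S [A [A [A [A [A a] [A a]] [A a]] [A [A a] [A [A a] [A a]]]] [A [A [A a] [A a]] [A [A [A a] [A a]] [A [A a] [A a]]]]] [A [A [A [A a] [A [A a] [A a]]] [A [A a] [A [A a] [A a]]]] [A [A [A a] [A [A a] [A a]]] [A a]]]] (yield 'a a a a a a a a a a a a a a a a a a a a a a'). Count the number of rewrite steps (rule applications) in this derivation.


Every bracketed nonterminal node [X ...] in the tree is produced by exactly one rule application.
Reading the tree off as a leftmost derivation:
  Step 1: S  =>  A A   (applied S -> A A)
  Step 2: A A  =>  A A A   (applied A -> A A)
  Step 3: A A A  =>  A A A A   (applied A -> A A)
  Step 4: A A A A  =>  A A A A A   (applied A -> A A)
  Step 5: A A A A A  =>  A A A A A A   (applied A -> A A)
  Step 6: A A A A A A  =>  a A A A A A   (applied A -> a)
  Step 7: a A A A A A  =>  a a A A A A   (applied A -> a)
  Step 8: a a A A A A  =>  a a a A A A   (applied A -> a)
  Step 9: a a a A A A  =>  a a a A A A A   (applied A -> A A)
  Step 10: a a a A A A A  =>  a a a a A A A   (applied A -> a)
  Step 11: a a a a A A A  =>  a a a a A A A A   (applied A -> A A)
  Step 12: a a a a A A A A  =>  a a a a a A A A   (applied A -> a)
  Step 13: a a a a a A A A  =>  a a a a a a A A   (applied A -> a)
  Step 14: a a a a a a A A  =>  a a a a a a A A A   (applied A -> A A)
  Step 15: a a a a a a A A A  =>  a a a a a a A A A A   (applied A -> A A)
  Step 16: a a a a a a A A A A  =>  a a a a a a a A A A   (applied A -> a)
  Step 17: a a a a a a a A A A  =>  a a a a a a a a A A   (applied A -> a)
  Step 18: a a a a a a a a A A  =>  a a a a a a a a A A A   (applied A -> A A)
  Step 19: a a a a a a a a A A A  =>  a a a a a a a a A A A A   (applied A -> A A)
  Step 20: a a a a a a a a A A A A  =>  a a a a a a a a a A A A   (applied A -> a)
  Step 21: a a a a a a a a a A A A  =>  a a a a a a a a a a A A   (applied A -> a)
  Step 22: a a a a a a a a a a A A  =>  a a a a a a a a a a A A A   (applied A -> A A)
  Step 23: a a a a a a a a a a A A A  =>  a a a a a a a a a a a A A   (applied A -> a)
  Step 24: a a a a a a a a a a a A A  =>  a a a a a a a a a a a a A   (applied A -> a)
  Step 25: a a a a a a a a a a a a A  =>  a a a a a a a a a a a a A A   (applied A -> A A)
  Step 26: a a a a a a a a a a a a A A  =>  a a a a a a a a a a a a A A A   (applied A -> A A)
  Step 27: a a a a a a a a a a a a A A A  =>  a a a a a a a a a a a a A A A A   (applied A -> A A)
  Step 28: a a a a a a a a a a a a A A A A  =>  a a a a a a a a a a a a a A A A   (applied A -> a)
  Step 29: a a a a a a a a a a a a a A A A  =>  a a a a a a a a a a a a a A A A A   (applied A -> A A)
  Step 30: a a a a a a a a a a a a a A A A A  =>  a a a a a a a a a a a a a a A A A   (applied A -> a)
  Step 31: a a a a a a a a a a a a a a A A A  =>  a a a a a a a a a a a a a a a A A   (applied A -> a)
  Step 32: a a a a a a a a a a a a a a a A A  =>  a a a a a a a a a a a a a a a A A A   (applied A -> A A)
  Step 33: a a a a a a a a a a a a a a a A A A  =>  a a a a a a a a a a a a a a a a A A   (applied A -> a)
  Step 34: a a a a a a a a a a a a a a a a A A  =>  a a a a a a a a a a a a a a a a A A A   (applied A -> A A)
  Step 35: a a a a a a a a a a a a a a a a A A A  =>  a a a a a a a a a a a a a a a a a A A   (applied A -> a)
  Step 36: a a a a a a a a a a a a a a a a a A A  =>  a a a a a a a a a a a a a a a a a a A   (applied A -> a)
  Step 37: a a a a a a a a a a a a a a a a a a A  =>  a a a a a a a a a a a a a a a a a a A A   (applied A -> A A)
  Step 38: a a a a a a a a a a a a a a a a a a A A  =>  a a a a a a a a a a a a a a a a a a A A A   (applied A -> A A)
  Step 39: a a a a a a a a a a a a a a a a a a A A A  =>  a a a a a a a a a a a a a a a a a a a A A   (applied A -> a)
  Step 40: a a a a a a a a a a a a a a a a a a a A A  =>  a a a a a a a a a a a a a a a a a a a A A A   (applied A -> A A)
  Step 41: a a a a a a a a a a a a a a a a a a a A A A  =>  a a a a a a a a a a a a a a a a a a a a A A   (applied A -> a)
  Step 42: a a a a a a a a a a a a a a a a a a a a A A  =>  a a a a a a a a a a a a a a a a a a a a a A   (applied A -> a)
  Step 43: a a a a a a a a a a a a a a a a a a a a a A  =>  a a a a a a a a a a a a a a a a a a a a a a   (applied A -> a)
Final yield: a a a a a a a a a a a a a a a a a a a a a a
Total rewrite steps: 43

43
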